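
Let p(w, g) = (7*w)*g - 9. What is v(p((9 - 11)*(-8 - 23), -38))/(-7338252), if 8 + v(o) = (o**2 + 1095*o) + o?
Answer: -254197897/7338252 ≈ -34.640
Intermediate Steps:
p(w, g) = -9 + 7*g*w (p(w, g) = 7*g*w - 9 = -9 + 7*g*w)
v(o) = -8 + o**2 + 1096*o (v(o) = -8 + ((o**2 + 1095*o) + o) = -8 + (o**2 + 1096*o) = -8 + o**2 + 1096*o)
v(p((9 - 11)*(-8 - 23), -38))/(-7338252) = (-8 + (-9 + 7*(-38)*((9 - 11)*(-8 - 23)))**2 + 1096*(-9 + 7*(-38)*((9 - 11)*(-8 - 23))))/(-7338252) = (-8 + (-9 + 7*(-38)*(-2*(-31)))**2 + 1096*(-9 + 7*(-38)*(-2*(-31))))*(-1/7338252) = (-8 + (-9 + 7*(-38)*62)**2 + 1096*(-9 + 7*(-38)*62))*(-1/7338252) = (-8 + (-9 - 16492)**2 + 1096*(-9 - 16492))*(-1/7338252) = (-8 + (-16501)**2 + 1096*(-16501))*(-1/7338252) = (-8 + 272283001 - 18085096)*(-1/7338252) = 254197897*(-1/7338252) = -254197897/7338252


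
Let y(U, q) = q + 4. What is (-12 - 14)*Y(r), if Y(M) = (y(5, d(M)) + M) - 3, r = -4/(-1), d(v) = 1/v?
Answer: -273/2 ≈ -136.50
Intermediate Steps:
y(U, q) = 4 + q
r = 4 (r = -4*(-1) = 4)
Y(M) = 1 + M + 1/M (Y(M) = ((4 + 1/M) + M) - 3 = (4 + M + 1/M) - 3 = 1 + M + 1/M)
(-12 - 14)*Y(r) = (-12 - 14)*(1 + 4 + 1/4) = -26*(1 + 4 + ¼) = -26*21/4 = -273/2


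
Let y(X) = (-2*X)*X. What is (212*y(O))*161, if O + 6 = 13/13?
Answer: -1706600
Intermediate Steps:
O = -5 (O = -6 + 13/13 = -6 + 13*(1/13) = -6 + 1 = -5)
y(X) = -2*X²
(212*y(O))*161 = (212*(-2*(-5)²))*161 = (212*(-2*25))*161 = (212*(-50))*161 = -10600*161 = -1706600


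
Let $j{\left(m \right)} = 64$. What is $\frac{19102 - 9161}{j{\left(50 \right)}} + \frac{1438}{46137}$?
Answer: $\frac{458739949}{2952768} \approx 155.36$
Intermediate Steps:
$\frac{19102 - 9161}{j{\left(50 \right)}} + \frac{1438}{46137} = \frac{19102 - 9161}{64} + \frac{1438}{46137} = \left(19102 - 9161\right) \frac{1}{64} + 1438 \cdot \frac{1}{46137} = 9941 \cdot \frac{1}{64} + \frac{1438}{46137} = \frac{9941}{64} + \frac{1438}{46137} = \frac{458739949}{2952768}$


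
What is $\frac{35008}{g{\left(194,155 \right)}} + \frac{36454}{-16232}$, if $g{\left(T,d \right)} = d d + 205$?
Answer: $- \frac{78757641}{98325340} \approx -0.80099$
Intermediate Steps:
$g{\left(T,d \right)} = 205 + d^{2}$ ($g{\left(T,d \right)} = d^{2} + 205 = 205 + d^{2}$)
$\frac{35008}{g{\left(194,155 \right)}} + \frac{36454}{-16232} = \frac{35008}{205 + 155^{2}} + \frac{36454}{-16232} = \frac{35008}{205 + 24025} + 36454 \left(- \frac{1}{16232}\right) = \frac{35008}{24230} - \frac{18227}{8116} = 35008 \cdot \frac{1}{24230} - \frac{18227}{8116} = \frac{17504}{12115} - \frac{18227}{8116} = - \frac{78757641}{98325340}$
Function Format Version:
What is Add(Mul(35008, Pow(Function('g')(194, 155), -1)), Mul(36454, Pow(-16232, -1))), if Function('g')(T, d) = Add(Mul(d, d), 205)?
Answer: Rational(-78757641, 98325340) ≈ -0.80099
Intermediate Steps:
Function('g')(T, d) = Add(205, Pow(d, 2)) (Function('g')(T, d) = Add(Pow(d, 2), 205) = Add(205, Pow(d, 2)))
Add(Mul(35008, Pow(Function('g')(194, 155), -1)), Mul(36454, Pow(-16232, -1))) = Add(Mul(35008, Pow(Add(205, Pow(155, 2)), -1)), Mul(36454, Pow(-16232, -1))) = Add(Mul(35008, Pow(Add(205, 24025), -1)), Mul(36454, Rational(-1, 16232))) = Add(Mul(35008, Pow(24230, -1)), Rational(-18227, 8116)) = Add(Mul(35008, Rational(1, 24230)), Rational(-18227, 8116)) = Add(Rational(17504, 12115), Rational(-18227, 8116)) = Rational(-78757641, 98325340)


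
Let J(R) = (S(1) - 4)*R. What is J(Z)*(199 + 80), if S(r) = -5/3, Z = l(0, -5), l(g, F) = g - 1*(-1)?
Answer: -1581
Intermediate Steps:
l(g, F) = 1 + g (l(g, F) = g + 1 = 1 + g)
Z = 1 (Z = 1 + 0 = 1)
S(r) = -5/3 (S(r) = -5*⅓ = -5/3)
J(R) = -17*R/3 (J(R) = (-5/3 - 4)*R = -17*R/3)
J(Z)*(199 + 80) = (-17/3*1)*(199 + 80) = -17/3*279 = -1581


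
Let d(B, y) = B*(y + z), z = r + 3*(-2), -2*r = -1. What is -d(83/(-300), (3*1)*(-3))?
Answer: -2407/600 ≈ -4.0117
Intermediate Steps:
r = 1/2 (r = -1/2*(-1) = 1/2 ≈ 0.50000)
z = -11/2 (z = 1/2 + 3*(-2) = 1/2 - 6 = -11/2 ≈ -5.5000)
d(B, y) = B*(-11/2 + y) (d(B, y) = B*(y - 11/2) = B*(-11/2 + y))
-d(83/(-300), (3*1)*(-3)) = -83/(-300)*(-11 + 2*((3*1)*(-3)))/2 = -83*(-1/300)*(-11 + 2*(3*(-3)))/2 = -(-83)*(-11 + 2*(-9))/(2*300) = -(-83)*(-11 - 18)/(2*300) = -(-83)*(-29)/(2*300) = -1*2407/600 = -2407/600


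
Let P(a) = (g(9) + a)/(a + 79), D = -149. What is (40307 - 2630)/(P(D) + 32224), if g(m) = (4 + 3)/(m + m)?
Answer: 9494604/8120983 ≈ 1.1691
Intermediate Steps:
g(m) = 7/(2*m) (g(m) = 7/((2*m)) = 7*(1/(2*m)) = 7/(2*m))
P(a) = (7/18 + a)/(79 + a) (P(a) = ((7/2)/9 + a)/(a + 79) = ((7/2)*(⅑) + a)/(79 + a) = (7/18 + a)/(79 + a))
(40307 - 2630)/(P(D) + 32224) = (40307 - 2630)/((7/18 - 149)/(79 - 149) + 32224) = 37677/(-2675/18/(-70) + 32224) = 37677/(-1/70*(-2675/18) + 32224) = 37677/(535/252 + 32224) = 37677/(8120983/252) = 37677*(252/8120983) = 9494604/8120983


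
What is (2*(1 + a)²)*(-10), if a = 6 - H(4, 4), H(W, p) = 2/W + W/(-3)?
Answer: -11045/9 ≈ -1227.2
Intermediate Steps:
H(W, p) = 2/W - W/3 (H(W, p) = 2/W + W*(-⅓) = 2/W - W/3)
a = 41/6 (a = 6 - (2/4 - ⅓*4) = 6 - (2*(¼) - 4/3) = 6 - (½ - 4/3) = 6 - 1*(-⅚) = 6 + ⅚ = 41/6 ≈ 6.8333)
(2*(1 + a)²)*(-10) = (2*(1 + 41/6)²)*(-10) = (2*(47/6)²)*(-10) = (2*(2209/36))*(-10) = (2209/18)*(-10) = -11045/9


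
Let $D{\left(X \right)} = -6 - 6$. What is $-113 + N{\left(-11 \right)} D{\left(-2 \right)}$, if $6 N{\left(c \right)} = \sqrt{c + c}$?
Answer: $-113 - 2 i \sqrt{22} \approx -113.0 - 9.3808 i$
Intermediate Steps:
$D{\left(X \right)} = -12$ ($D{\left(X \right)} = -6 - 6 = -12$)
$N{\left(c \right)} = \frac{\sqrt{2} \sqrt{c}}{6}$ ($N{\left(c \right)} = \frac{\sqrt{c + c}}{6} = \frac{\sqrt{2 c}}{6} = \frac{\sqrt{2} \sqrt{c}}{6}$)
$-113 + N{\left(-11 \right)} D{\left(-2 \right)} = -113 + \frac{\sqrt{2} \sqrt{-11}}{6} \left(-12\right) = -113 + \frac{\sqrt{2} i \sqrt{11}}{6} \left(-12\right) = -113 + \frac{i \sqrt{22}}{6} \left(-12\right) = -113 - 2 i \sqrt{22}$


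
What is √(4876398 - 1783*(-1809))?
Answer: 3*√900205 ≈ 2846.4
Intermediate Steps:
√(4876398 - 1783*(-1809)) = √(4876398 + 3225447) = √8101845 = 3*√900205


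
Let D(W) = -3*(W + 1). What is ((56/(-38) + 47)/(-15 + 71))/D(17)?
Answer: -865/57456 ≈ -0.015055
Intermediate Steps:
D(W) = -3 - 3*W (D(W) = -3*(1 + W) = -3 - 3*W)
((56/(-38) + 47)/(-15 + 71))/D(17) = ((56/(-38) + 47)/(-15 + 71))/(-3 - 3*17) = ((56*(-1/38) + 47)/56)/(-3 - 51) = ((-28/19 + 47)*(1/56))/(-54) = ((865/19)*(1/56))*(-1/54) = (865/1064)*(-1/54) = -865/57456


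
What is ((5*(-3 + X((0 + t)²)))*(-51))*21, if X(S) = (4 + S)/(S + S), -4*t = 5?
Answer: 65331/10 ≈ 6533.1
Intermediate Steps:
t = -5/4 (t = -¼*5 = -5/4 ≈ -1.2500)
X(S) = (4 + S)/(2*S) (X(S) = (4 + S)/((2*S)) = (4 + S)*(1/(2*S)) = (4 + S)/(2*S))
((5*(-3 + X((0 + t)²)))*(-51))*21 = ((5*(-3 + (4 + (0 - 5/4)²)/(2*((0 - 5/4)²))))*(-51))*21 = ((5*(-3 + (4 + (-5/4)²)/(2*((-5/4)²))))*(-51))*21 = ((5*(-3 + (4 + 25/16)/(2*(25/16))))*(-51))*21 = ((5*(-3 + (½)*(16/25)*(89/16)))*(-51))*21 = ((5*(-3 + 89/50))*(-51))*21 = ((5*(-61/50))*(-51))*21 = -61/10*(-51)*21 = (3111/10)*21 = 65331/10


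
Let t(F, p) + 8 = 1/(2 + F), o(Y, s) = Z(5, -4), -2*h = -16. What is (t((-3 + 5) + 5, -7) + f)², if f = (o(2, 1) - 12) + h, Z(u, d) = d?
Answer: 20449/81 ≈ 252.46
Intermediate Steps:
h = 8 (h = -½*(-16) = 8)
o(Y, s) = -4
f = -8 (f = (-4 - 12) + 8 = -16 + 8 = -8)
t(F, p) = -8 + 1/(2 + F)
(t((-3 + 5) + 5, -7) + f)² = ((-15 - 8*((-3 + 5) + 5))/(2 + ((-3 + 5) + 5)) - 8)² = ((-15 - 8*(2 + 5))/(2 + (2 + 5)) - 8)² = ((-15 - 8*7)/(2 + 7) - 8)² = ((-15 - 56)/9 - 8)² = ((⅑)*(-71) - 8)² = (-71/9 - 8)² = (-143/9)² = 20449/81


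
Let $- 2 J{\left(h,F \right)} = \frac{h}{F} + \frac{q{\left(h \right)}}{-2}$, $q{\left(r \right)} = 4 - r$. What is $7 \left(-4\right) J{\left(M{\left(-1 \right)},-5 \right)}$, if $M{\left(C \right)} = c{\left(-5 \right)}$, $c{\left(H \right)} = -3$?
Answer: $- \frac{203}{5} \approx -40.6$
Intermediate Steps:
$M{\left(C \right)} = -3$
$J{\left(h,F \right)} = 1 - \frac{h}{4} - \frac{h}{2 F}$ ($J{\left(h,F \right)} = - \frac{\frac{h}{F} + \frac{4 - h}{-2}}{2} = - \frac{\frac{h}{F} + \left(4 - h\right) \left(- \frac{1}{2}\right)}{2} = - \frac{\frac{h}{F} + \left(-2 + \frac{h}{2}\right)}{2} = - \frac{-2 + \frac{h}{2} + \frac{h}{F}}{2} = 1 - \frac{h}{4} - \frac{h}{2 F}$)
$7 \left(-4\right) J{\left(M{\left(-1 \right)},-5 \right)} = 7 \left(-4\right) \left(1 - - \frac{3}{4} - - \frac{3}{2 \left(-5\right)}\right) = - 28 \left(1 + \frac{3}{4} - \left(- \frac{3}{2}\right) \left(- \frac{1}{5}\right)\right) = - 28 \left(1 + \frac{3}{4} - \frac{3}{10}\right) = \left(-28\right) \frac{29}{20} = - \frac{203}{5}$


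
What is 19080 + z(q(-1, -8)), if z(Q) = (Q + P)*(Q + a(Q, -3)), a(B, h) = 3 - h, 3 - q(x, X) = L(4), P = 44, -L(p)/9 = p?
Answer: 22815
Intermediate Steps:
L(p) = -9*p
q(x, X) = 39 (q(x, X) = 3 - (-9)*4 = 3 - 1*(-36) = 3 + 36 = 39)
z(Q) = (6 + Q)*(44 + Q) (z(Q) = (Q + 44)*(Q + (3 - 1*(-3))) = (44 + Q)*(Q + (3 + 3)) = (44 + Q)*(Q + 6) = (44 + Q)*(6 + Q) = (6 + Q)*(44 + Q))
19080 + z(q(-1, -8)) = 19080 + (264 + 39² + 50*39) = 19080 + (264 + 1521 + 1950) = 19080 + 3735 = 22815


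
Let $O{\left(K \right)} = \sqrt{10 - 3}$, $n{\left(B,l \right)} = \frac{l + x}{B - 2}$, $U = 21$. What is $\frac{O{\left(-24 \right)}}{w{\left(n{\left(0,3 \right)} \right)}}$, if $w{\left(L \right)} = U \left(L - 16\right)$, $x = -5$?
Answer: $- \frac{\sqrt{7}}{315} \approx -0.0083992$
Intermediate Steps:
$n{\left(B,l \right)} = \frac{-5 + l}{-2 + B}$ ($n{\left(B,l \right)} = \frac{l - 5}{B - 2} = \frac{-5 + l}{-2 + B}$)
$w{\left(L \right)} = -336 + 21 L$ ($w{\left(L \right)} = 21 \left(L - 16\right) = 21 \left(-16 + L\right) = -336 + 21 L$)
$O{\left(K \right)} = \sqrt{7}$
$\frac{O{\left(-24 \right)}}{w{\left(n{\left(0,3 \right)} \right)}} = \frac{\sqrt{7}}{-336 + 21 \frac{-5 + 3}{-2 + 0}} = \frac{\sqrt{7}}{-336 + 21 \frac{1}{-2} \left(-2\right)} = \frac{\sqrt{7}}{-336 + 21 \left(\left(- \frac{1}{2}\right) \left(-2\right)\right)} = \frac{\sqrt{7}}{-336 + 21 \cdot 1} = \frac{\sqrt{7}}{-336 + 21} = \frac{\sqrt{7}}{-315} = \sqrt{7} \left(- \frac{1}{315}\right) = - \frac{\sqrt{7}}{315}$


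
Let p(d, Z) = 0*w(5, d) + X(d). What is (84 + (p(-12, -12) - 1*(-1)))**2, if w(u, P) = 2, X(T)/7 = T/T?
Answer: 8464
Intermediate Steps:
X(T) = 7 (X(T) = 7*(T/T) = 7*1 = 7)
p(d, Z) = 7 (p(d, Z) = 0*2 + 7 = 0 + 7 = 7)
(84 + (p(-12, -12) - 1*(-1)))**2 = (84 + (7 - 1*(-1)))**2 = (84 + (7 + 1))**2 = (84 + 8)**2 = 92**2 = 8464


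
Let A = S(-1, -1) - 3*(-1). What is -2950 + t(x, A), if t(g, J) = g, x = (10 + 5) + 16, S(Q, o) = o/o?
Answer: -2919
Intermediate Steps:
S(Q, o) = 1
x = 31 (x = 15 + 16 = 31)
A = 4 (A = 1 - 3*(-1) = 1 + 3 = 4)
-2950 + t(x, A) = -2950 + 31 = -2919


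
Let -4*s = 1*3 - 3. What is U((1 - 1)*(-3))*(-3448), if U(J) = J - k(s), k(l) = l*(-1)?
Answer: 0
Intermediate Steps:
s = 0 (s = -(1*3 - 3)/4 = -(3 - 3)/4 = -¼*0 = 0)
k(l) = -l
U(J) = J (U(J) = J - (-1)*0 = J - 1*0 = J + 0 = J)
U((1 - 1)*(-3))*(-3448) = ((1 - 1)*(-3))*(-3448) = (0*(-3))*(-3448) = 0*(-3448) = 0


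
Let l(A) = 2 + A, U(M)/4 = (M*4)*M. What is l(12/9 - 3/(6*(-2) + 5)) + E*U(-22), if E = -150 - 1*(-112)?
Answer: -6179633/21 ≈ -2.9427e+5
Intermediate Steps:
E = -38 (E = -150 + 112 = -38)
U(M) = 16*M**2 (U(M) = 4*((M*4)*M) = 4*((4*M)*M) = 4*(4*M**2) = 16*M**2)
l(12/9 - 3/(6*(-2) + 5)) + E*U(-22) = (2 + (12/9 - 3/(6*(-2) + 5))) - 608*(-22)**2 = (2 + (12*(1/9) - 3/(-12 + 5))) - 608*484 = (2 + (4/3 - 3/(-7))) - 38*7744 = (2 + (4/3 - 3*(-1/7))) - 294272 = (2 + (4/3 + 3/7)) - 294272 = (2 + 37/21) - 294272 = 79/21 - 294272 = -6179633/21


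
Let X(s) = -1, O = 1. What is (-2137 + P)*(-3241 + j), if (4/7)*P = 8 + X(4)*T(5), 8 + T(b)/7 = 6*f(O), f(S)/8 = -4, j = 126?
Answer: -1018605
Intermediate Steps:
f(S) = -32 (f(S) = 8*(-4) = -32)
T(b) = -1400 (T(b) = -56 + 7*(6*(-32)) = -56 + 7*(-192) = -56 - 1344 = -1400)
P = 2464 (P = 7*(8 - 1*(-1400))/4 = 7*(8 + 1400)/4 = (7/4)*1408 = 2464)
(-2137 + P)*(-3241 + j) = (-2137 + 2464)*(-3241 + 126) = 327*(-3115) = -1018605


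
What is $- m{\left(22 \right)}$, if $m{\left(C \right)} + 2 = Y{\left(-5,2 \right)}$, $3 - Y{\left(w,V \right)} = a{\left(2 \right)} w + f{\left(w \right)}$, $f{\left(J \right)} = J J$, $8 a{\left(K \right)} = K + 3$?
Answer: $\frac{167}{8} \approx 20.875$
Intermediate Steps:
$a{\left(K \right)} = \frac{3}{8} + \frac{K}{8}$ ($a{\left(K \right)} = \frac{K + 3}{8} = \frac{3 + K}{8} = \frac{3}{8} + \frac{K}{8}$)
$f{\left(J \right)} = J^{2}$
$Y{\left(w,V \right)} = 3 - w^{2} - \frac{5 w}{8}$ ($Y{\left(w,V \right)} = 3 - \left(\left(\frac{3}{8} + \frac{1}{8} \cdot 2\right) w + w^{2}\right) = 3 - \left(\left(\frac{3}{8} + \frac{1}{4}\right) w + w^{2}\right) = 3 - \left(\frac{5 w}{8} + w^{2}\right) = 3 - \left(w^{2} + \frac{5 w}{8}\right) = 3 - w^{2} - \frac{5 w}{8}$)
$m{\left(C \right)} = - \frac{167}{8}$ ($m{\left(C \right)} = -2 - \frac{151}{8} = - \frac{167}{8}$)
$- m{\left(22 \right)} = \left(-1\right) \left(- \frac{167}{8}\right) = \frac{167}{8}$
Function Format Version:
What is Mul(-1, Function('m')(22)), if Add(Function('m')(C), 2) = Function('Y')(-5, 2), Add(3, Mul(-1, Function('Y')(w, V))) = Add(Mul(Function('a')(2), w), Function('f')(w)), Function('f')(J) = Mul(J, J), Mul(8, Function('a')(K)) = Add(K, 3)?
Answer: Rational(167, 8) ≈ 20.875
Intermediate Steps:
Function('a')(K) = Add(Rational(3, 8), Mul(Rational(1, 8), K)) (Function('a')(K) = Mul(Rational(1, 8), Add(K, 3)) = Mul(Rational(1, 8), Add(3, K)) = Add(Rational(3, 8), Mul(Rational(1, 8), K)))
Function('f')(J) = Pow(J, 2)
Function('Y')(w, V) = Add(3, Mul(-1, Pow(w, 2)), Mul(Rational(-5, 8), w)) (Function('Y')(w, V) = Add(3, Mul(-1, Add(Mul(Add(Rational(3, 8), Mul(Rational(1, 8), 2)), w), Pow(w, 2)))) = Add(3, Mul(-1, Add(Mul(Add(Rational(3, 8), Rational(1, 4)), w), Pow(w, 2)))) = Add(3, Mul(-1, Add(Mul(Rational(5, 8), w), Pow(w, 2)))) = Add(3, Mul(-1, Add(Pow(w, 2), Mul(Rational(5, 8), w)))) = Add(3, Add(Mul(-1, Pow(w, 2)), Mul(Rational(-5, 8), w))) = Add(3, Mul(-1, Pow(w, 2)), Mul(Rational(-5, 8), w)))
Function('m')(C) = Rational(-167, 8) (Function('m')(C) = Add(-2, Add(3, Mul(-1, Pow(-5, 2)), Mul(Rational(-5, 8), -5))) = Add(-2, Add(3, Mul(-1, 25), Rational(25, 8))) = Add(-2, Add(3, -25, Rational(25, 8))) = Add(-2, Rational(-151, 8)) = Rational(-167, 8))
Mul(-1, Function('m')(22)) = Mul(-1, Rational(-167, 8)) = Rational(167, 8)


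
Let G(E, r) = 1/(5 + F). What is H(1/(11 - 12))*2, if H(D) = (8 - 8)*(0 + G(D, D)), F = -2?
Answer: 0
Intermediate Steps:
G(E, r) = ⅓ (G(E, r) = 1/(5 - 2) = 1/3 = ⅓)
H(D) = 0 (H(D) = (8 - 8)*(0 + ⅓) = 0*(⅓) = 0)
H(1/(11 - 12))*2 = 0*2 = 0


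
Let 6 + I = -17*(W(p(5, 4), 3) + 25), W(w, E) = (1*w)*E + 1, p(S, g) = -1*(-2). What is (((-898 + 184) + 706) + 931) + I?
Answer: 373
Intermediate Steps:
p(S, g) = 2
W(w, E) = 1 + E*w (W(w, E) = w*E + 1 = E*w + 1 = 1 + E*w)
I = -550 (I = -6 - 17*((1 + 3*2) + 25) = -6 - 17*((1 + 6) + 25) = -6 - 17*(7 + 25) = -6 - 17*32 = -6 - 544 = -550)
(((-898 + 184) + 706) + 931) + I = (((-898 + 184) + 706) + 931) - 550 = ((-714 + 706) + 931) - 550 = (-8 + 931) - 550 = 923 - 550 = 373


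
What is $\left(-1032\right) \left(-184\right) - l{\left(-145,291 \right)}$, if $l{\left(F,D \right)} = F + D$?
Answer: $189742$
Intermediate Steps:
$l{\left(F,D \right)} = D + F$
$\left(-1032\right) \left(-184\right) - l{\left(-145,291 \right)} = \left(-1032\right) \left(-184\right) - \left(291 - 145\right) = 189888 - 146 = 189742$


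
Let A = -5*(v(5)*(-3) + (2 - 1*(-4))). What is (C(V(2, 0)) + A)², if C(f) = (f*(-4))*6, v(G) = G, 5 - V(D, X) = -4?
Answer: 29241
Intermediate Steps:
V(D, X) = 9 (V(D, X) = 5 - 1*(-4) = 5 + 4 = 9)
C(f) = -24*f (C(f) = -4*f*6 = -24*f)
A = 45 (A = -5*(5*(-3) + (2 - 1*(-4))) = -5*(-15 + (2 + 4)) = -5*(-15 + 6) = -5*(-9) = 45)
(C(V(2, 0)) + A)² = (-24*9 + 45)² = (-216 + 45)² = (-171)² = 29241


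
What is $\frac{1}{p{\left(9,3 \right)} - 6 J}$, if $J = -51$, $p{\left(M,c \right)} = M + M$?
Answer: $\frac{1}{324} \approx 0.0030864$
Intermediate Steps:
$p{\left(M,c \right)} = 2 M$
$\frac{1}{p{\left(9,3 \right)} - 6 J} = \frac{1}{2 \cdot 9 - -306} = \frac{1}{18 + 306} = \frac{1}{324}$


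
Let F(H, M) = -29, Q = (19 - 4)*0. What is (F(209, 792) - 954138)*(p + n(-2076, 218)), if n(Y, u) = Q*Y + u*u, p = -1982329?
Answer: 1846127082435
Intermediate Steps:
Q = 0 (Q = 15*0 = 0)
n(Y, u) = u² (n(Y, u) = 0*Y + u*u = 0 + u² = u²)
(F(209, 792) - 954138)*(p + n(-2076, 218)) = (-29 - 954138)*(-1982329 + 218²) = -954167*(-1982329 + 47524) = -954167*(-1934805) = 1846127082435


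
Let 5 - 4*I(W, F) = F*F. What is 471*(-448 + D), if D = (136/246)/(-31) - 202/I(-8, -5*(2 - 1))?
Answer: -1220083738/6355 ≈ -1.9199e+5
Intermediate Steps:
I(W, F) = 5/4 - F²/4 (I(W, F) = 5/4 - F*F/4 = 5/4 - F²/4)
D = 769886/19065 (D = (136/246)/(-31) - 202/(5/4 - 25*(2 - 1)²/4) = (136*(1/246))*(-1/31) - 202/(5/4 - (-5*1)²/4) = (68/123)*(-1/31) - 202/(5/4 - ¼*(-5)²) = -68/3813 - 202/(5/4 - ¼*25) = -68/3813 - 202/(5/4 - 25/4) = -68/3813 - 202/(-5) = -68/3813 - 202*(-⅕) = -68/3813 + 202/5 = 769886/19065 ≈ 40.382)
471*(-448 + D) = 471*(-448 + 769886/19065) = 471*(-7771234/19065) = -1220083738/6355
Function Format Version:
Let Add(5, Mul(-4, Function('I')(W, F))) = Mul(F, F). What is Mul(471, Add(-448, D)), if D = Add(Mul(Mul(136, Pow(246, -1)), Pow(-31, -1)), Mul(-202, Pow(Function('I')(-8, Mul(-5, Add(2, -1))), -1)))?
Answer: Rational(-1220083738, 6355) ≈ -1.9199e+5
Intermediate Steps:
Function('I')(W, F) = Add(Rational(5, 4), Mul(Rational(-1, 4), Pow(F, 2))) (Function('I')(W, F) = Add(Rational(5, 4), Mul(Rational(-1, 4), Mul(F, F))) = Add(Rational(5, 4), Mul(Rational(-1, 4), Pow(F, 2))))
D = Rational(769886, 19065) (D = Add(Mul(Mul(136, Pow(246, -1)), Pow(-31, -1)), Mul(-202, Pow(Add(Rational(5, 4), Mul(Rational(-1, 4), Pow(Mul(-5, Add(2, -1)), 2))), -1))) = Add(Mul(Mul(136, Rational(1, 246)), Rational(-1, 31)), Mul(-202, Pow(Add(Rational(5, 4), Mul(Rational(-1, 4), Pow(Mul(-5, 1), 2))), -1))) = Add(Mul(Rational(68, 123), Rational(-1, 31)), Mul(-202, Pow(Add(Rational(5, 4), Mul(Rational(-1, 4), Pow(-5, 2))), -1))) = Add(Rational(-68, 3813), Mul(-202, Pow(Add(Rational(5, 4), Mul(Rational(-1, 4), 25)), -1))) = Add(Rational(-68, 3813), Mul(-202, Pow(Add(Rational(5, 4), Rational(-25, 4)), -1))) = Add(Rational(-68, 3813), Mul(-202, Pow(-5, -1))) = Add(Rational(-68, 3813), Mul(-202, Rational(-1, 5))) = Add(Rational(-68, 3813), Rational(202, 5)) = Rational(769886, 19065) ≈ 40.382)
Mul(471, Add(-448, D)) = Mul(471, Add(-448, Rational(769886, 19065))) = Mul(471, Rational(-7771234, 19065)) = Rational(-1220083738, 6355)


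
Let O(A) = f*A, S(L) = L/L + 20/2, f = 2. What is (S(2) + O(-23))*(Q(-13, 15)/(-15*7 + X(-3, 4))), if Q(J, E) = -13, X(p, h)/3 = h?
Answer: -455/93 ≈ -4.8925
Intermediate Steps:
S(L) = 11 (S(L) = 1 + 20*(½) = 1 + 10 = 11)
O(A) = 2*A
X(p, h) = 3*h
(S(2) + O(-23))*(Q(-13, 15)/(-15*7 + X(-3, 4))) = (11 + 2*(-23))*(-13/(-15*7 + 3*4)) = (11 - 46)*(-13/(-105 + 12)) = -(-455)/(-93) = -(-455)*(-1)/93 = -35*13/93 = -455/93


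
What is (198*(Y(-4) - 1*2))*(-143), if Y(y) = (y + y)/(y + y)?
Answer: 28314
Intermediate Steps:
Y(y) = 1 (Y(y) = (2*y)/((2*y)) = (2*y)*(1/(2*y)) = 1)
(198*(Y(-4) - 1*2))*(-143) = (198*(1 - 1*2))*(-143) = (198*(1 - 2))*(-143) = (198*(-1))*(-143) = -198*(-143) = 28314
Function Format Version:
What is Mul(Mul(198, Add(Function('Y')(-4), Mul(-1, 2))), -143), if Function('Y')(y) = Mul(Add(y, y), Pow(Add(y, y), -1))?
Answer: 28314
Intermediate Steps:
Function('Y')(y) = 1 (Function('Y')(y) = Mul(Mul(2, y), Pow(Mul(2, y), -1)) = Mul(Mul(2, y), Mul(Rational(1, 2), Pow(y, -1))) = 1)
Mul(Mul(198, Add(Function('Y')(-4), Mul(-1, 2))), -143) = Mul(Mul(198, Add(1, Mul(-1, 2))), -143) = Mul(Mul(198, Add(1, -2)), -143) = Mul(Mul(198, -1), -143) = Mul(-198, -143) = 28314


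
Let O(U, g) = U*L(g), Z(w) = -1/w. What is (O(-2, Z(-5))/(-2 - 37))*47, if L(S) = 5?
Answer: 470/39 ≈ 12.051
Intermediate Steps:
O(U, g) = 5*U (O(U, g) = U*5 = 5*U)
(O(-2, Z(-5))/(-2 - 37))*47 = ((5*(-2))/(-2 - 37))*47 = -10/(-39)*47 = -10*(-1/39)*47 = (10/39)*47 = 470/39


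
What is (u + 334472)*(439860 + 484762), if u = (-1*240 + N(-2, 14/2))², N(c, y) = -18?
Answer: 370806708392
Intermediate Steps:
u = 66564 (u = (-1*240 - 18)² = (-240 - 18)² = (-258)² = 66564)
(u + 334472)*(439860 + 484762) = (66564 + 334472)*(439860 + 484762) = 401036*924622 = 370806708392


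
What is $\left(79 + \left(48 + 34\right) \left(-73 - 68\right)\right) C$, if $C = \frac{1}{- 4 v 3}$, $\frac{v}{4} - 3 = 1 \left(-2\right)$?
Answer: $\frac{11483}{48} \approx 239.23$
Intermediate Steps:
$v = 4$ ($v = 12 + 4 \cdot 1 \left(-2\right) = 12 + 4 \left(-2\right) = 12 - 8 = 4$)
$C = - \frac{1}{48}$ ($C = \frac{1}{\left(-4\right) 4 \cdot 3} = \frac{1}{\left(-16\right) 3} = \frac{1}{-48} = - \frac{1}{48} \approx -0.020833$)
$\left(79 + \left(48 + 34\right) \left(-73 - 68\right)\right) C = \left(79 + \left(48 + 34\right) \left(-73 - 68\right)\right) \left(- \frac{1}{48}\right) = \left(79 + 82 \left(-141\right)\right) \left(- \frac{1}{48}\right) = \left(79 - 11562\right) \left(- \frac{1}{48}\right) = \left(-11483\right) \left(- \frac{1}{48}\right) = \frac{11483}{48}$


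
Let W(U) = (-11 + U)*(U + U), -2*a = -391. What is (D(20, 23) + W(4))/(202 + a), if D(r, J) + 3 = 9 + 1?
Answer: -98/795 ≈ -0.12327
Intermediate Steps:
D(r, J) = 7 (D(r, J) = -3 + (9 + 1) = -3 + 10 = 7)
a = 391/2 (a = -1/2*(-391) = 391/2 ≈ 195.50)
W(U) = 2*U*(-11 + U) (W(U) = (-11 + U)*(2*U) = 2*U*(-11 + U))
(D(20, 23) + W(4))/(202 + a) = (7 + 2*4*(-11 + 4))/(202 + 391/2) = (7 + 2*4*(-7))/(795/2) = (7 - 56)*(2/795) = -49*2/795 = -98/795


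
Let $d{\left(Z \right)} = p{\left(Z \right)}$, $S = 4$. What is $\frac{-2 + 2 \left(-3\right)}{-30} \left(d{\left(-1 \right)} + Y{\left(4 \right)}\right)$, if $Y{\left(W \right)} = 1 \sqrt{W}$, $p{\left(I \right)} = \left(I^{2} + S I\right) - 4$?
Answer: $- \frac{4}{3} \approx -1.3333$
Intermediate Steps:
$p{\left(I \right)} = -4 + I^{2} + 4 I$ ($p{\left(I \right)} = \left(I^{2} + 4 I\right) - 4 = -4 + I^{2} + 4 I$)
$d{\left(Z \right)} = -4 + Z^{2} + 4 Z$
$Y{\left(W \right)} = \sqrt{W}$
$\frac{-2 + 2 \left(-3\right)}{-30} \left(d{\left(-1 \right)} + Y{\left(4 \right)}\right) = \frac{-2 + 2 \left(-3\right)}{-30} \left(\left(-4 + \left(-1\right)^{2} + 4 \left(-1\right)\right) + \sqrt{4}\right) = \left(-2 - 6\right) \left(- \frac{1}{30}\right) \left(\left(-4 + 1 - 4\right) + 2\right) = \left(-8\right) \left(- \frac{1}{30}\right) \left(-7 + 2\right) = \frac{4}{15} \left(-5\right) = - \frac{4}{3}$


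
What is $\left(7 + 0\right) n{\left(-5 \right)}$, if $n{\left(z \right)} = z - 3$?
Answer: $-56$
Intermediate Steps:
$n{\left(z \right)} = -3 + z$ ($n{\left(z \right)} = z - 3 = -3 + z$)
$\left(7 + 0\right) n{\left(-5 \right)} = \left(7 + 0\right) \left(-3 - 5\right) = 7 \left(-8\right) = -56$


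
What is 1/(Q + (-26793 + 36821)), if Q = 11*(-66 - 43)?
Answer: 1/8829 ≈ 0.00011326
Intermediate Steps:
Q = -1199 (Q = 11*(-109) = -1199)
1/(Q + (-26793 + 36821)) = 1/(-1199 + (-26793 + 36821)) = 1/(-1199 + 10028) = 1/8829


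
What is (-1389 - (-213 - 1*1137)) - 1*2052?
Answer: -2091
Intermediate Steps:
(-1389 - (-213 - 1*1137)) - 1*2052 = (-1389 - (-213 - 1137)) - 2052 = (-1389 - 1*(-1350)) - 2052 = (-1389 + 1350) - 2052 = -39 - 2052 = -2091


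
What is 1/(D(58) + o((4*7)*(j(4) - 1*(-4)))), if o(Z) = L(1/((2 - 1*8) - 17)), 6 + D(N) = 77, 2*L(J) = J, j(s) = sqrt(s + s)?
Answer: 46/3265 ≈ 0.014089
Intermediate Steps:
j(s) = sqrt(2)*sqrt(s) (j(s) = sqrt(2*s) = sqrt(2)*sqrt(s))
L(J) = J/2
D(N) = 71 (D(N) = -6 + 77 = 71)
o(Z) = -1/46 (o(Z) = 1/(2*((2 - 1*8) - 17)) = 1/(2*((2 - 8) - 17)) = 1/(2*(-6 - 17)) = (1/2)/(-23) = (1/2)*(-1/23) = -1/46)
1/(D(58) + o((4*7)*(j(4) - 1*(-4)))) = 1/(71 - 1/46) = 1/(3265/46) = 46/3265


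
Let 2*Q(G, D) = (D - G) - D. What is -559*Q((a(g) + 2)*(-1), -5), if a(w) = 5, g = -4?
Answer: -3913/2 ≈ -1956.5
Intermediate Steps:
Q(G, D) = -G/2 (Q(G, D) = ((D - G) - D)/2 = (-G)/2 = -G/2)
-559*Q((a(g) + 2)*(-1), -5) = -(-559)*(5 + 2)*(-1)/2 = -(-559)*7*(-1)/2 = -(-559)*(-7)/2 = -559*7/2 = -3913/2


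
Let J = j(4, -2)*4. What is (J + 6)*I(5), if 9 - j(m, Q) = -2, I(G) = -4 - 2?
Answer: -300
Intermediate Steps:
I(G) = -6
j(m, Q) = 11 (j(m, Q) = 9 - 1*(-2) = 9 + 2 = 11)
J = 44 (J = 11*4 = 44)
(J + 6)*I(5) = (44 + 6)*(-6) = 50*(-6) = -300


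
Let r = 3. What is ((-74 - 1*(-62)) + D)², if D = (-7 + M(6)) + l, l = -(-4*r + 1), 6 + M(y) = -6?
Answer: 400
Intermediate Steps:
M(y) = -12 (M(y) = -6 - 6 = -12)
l = 11 (l = -(-4*3 + 1) = -(-12 + 1) = -1*(-11) = 11)
D = -8 (D = (-7 - 12) + 11 = -19 + 11 = -8)
((-74 - 1*(-62)) + D)² = ((-74 - 1*(-62)) - 8)² = ((-74 + 62) - 8)² = (-12 - 8)² = (-20)² = 400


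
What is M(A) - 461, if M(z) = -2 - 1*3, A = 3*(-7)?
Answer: -466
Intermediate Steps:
A = -21
M(z) = -5 (M(z) = -2 - 3 = -5)
M(A) - 461 = -5 - 461 = -466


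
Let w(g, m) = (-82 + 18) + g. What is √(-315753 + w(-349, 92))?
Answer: 17*I*√1094 ≈ 562.29*I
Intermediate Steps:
w(g, m) = -64 + g
√(-315753 + w(-349, 92)) = √(-315753 + (-64 - 349)) = √(-315753 - 413) = √(-316166) = 17*I*√1094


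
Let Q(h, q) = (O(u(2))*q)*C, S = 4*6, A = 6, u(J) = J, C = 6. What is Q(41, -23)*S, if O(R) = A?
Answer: -19872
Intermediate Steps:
O(R) = 6
S = 24
Q(h, q) = 36*q (Q(h, q) = (6*q)*6 = 36*q)
Q(41, -23)*S = (36*(-23))*24 = -828*24 = -19872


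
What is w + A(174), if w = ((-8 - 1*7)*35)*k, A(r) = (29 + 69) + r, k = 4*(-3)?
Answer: 6572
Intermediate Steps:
k = -12
A(r) = 98 + r
w = 6300 (w = ((-8 - 1*7)*35)*(-12) = ((-8 - 7)*35)*(-12) = -15*35*(-12) = -525*(-12) = 6300)
w + A(174) = 6300 + (98 + 174) = 6300 + 272 = 6572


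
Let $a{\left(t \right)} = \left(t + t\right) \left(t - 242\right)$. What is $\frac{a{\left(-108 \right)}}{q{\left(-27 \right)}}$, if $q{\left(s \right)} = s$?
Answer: $-2800$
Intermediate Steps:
$a{\left(t \right)} = 2 t \left(-242 + t\right)$
$\frac{a{\left(-108 \right)}}{q{\left(-27 \right)}} = \frac{2 \left(-108\right) \left(-242 - 108\right)}{-27} = 2 \left(-108\right) \left(-350\right) \left(- \frac{1}{27}\right) = 75600 \left(- \frac{1}{27}\right) = -2800$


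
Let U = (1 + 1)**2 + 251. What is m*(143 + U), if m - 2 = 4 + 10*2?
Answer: 10348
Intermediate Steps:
m = 26 (m = 2 + (4 + 10*2) = 2 + (4 + 20) = 2 + 24 = 26)
U = 255 (U = 2**2 + 251 = 4 + 251 = 255)
m*(143 + U) = 26*(143 + 255) = 26*398 = 10348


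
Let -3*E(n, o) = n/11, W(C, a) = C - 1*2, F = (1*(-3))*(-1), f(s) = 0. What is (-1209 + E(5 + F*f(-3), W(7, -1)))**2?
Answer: 1592169604/1089 ≈ 1.4620e+6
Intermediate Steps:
F = 3 (F = -3*(-1) = 3)
W(C, a) = -2 + C (W(C, a) = C - 2 = -2 + C)
E(n, o) = -n/33 (E(n, o) = -n/(3*11) = -n/33)
(-1209 + E(5 + F*f(-3), W(7, -1)))**2 = (-1209 - (5 + 3*0)/33)**2 = (-1209 - (5 + 0)/33)**2 = (-1209 - 1/33*5)**2 = (-1209 - 5/33)**2 = (-39902/33)**2 = 1592169604/1089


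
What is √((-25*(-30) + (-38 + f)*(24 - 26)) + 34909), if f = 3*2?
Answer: √35723 ≈ 189.01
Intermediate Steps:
f = 6
√((-25*(-30) + (-38 + f)*(24 - 26)) + 34909) = √((-25*(-30) + (-38 + 6)*(24 - 26)) + 34909) = √((750 - 32*(-2)) + 34909) = √((750 + 64) + 34909) = √(814 + 34909) = √35723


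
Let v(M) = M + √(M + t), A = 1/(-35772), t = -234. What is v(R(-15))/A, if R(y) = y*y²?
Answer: 120730500 - 107316*I*√401 ≈ 1.2073e+8 - 2.149e+6*I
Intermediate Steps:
R(y) = y³
A = -1/35772 ≈ -2.7955e-5
v(M) = M + √(-234 + M) (v(M) = M + √(M - 234) = M + √(-234 + M))
v(R(-15))/A = ((-15)³ + √(-234 + (-15)³))/(-1/35772) = (-3375 + √(-234 - 3375))*(-35772) = (-3375 + √(-3609))*(-35772) = (-3375 + 3*I*√401)*(-35772) = 120730500 - 107316*I*√401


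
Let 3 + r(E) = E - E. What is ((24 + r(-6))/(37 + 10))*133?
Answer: 2793/47 ≈ 59.426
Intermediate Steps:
r(E) = -3 (r(E) = -3 + (E - E) = -3 + 0 = -3)
((24 + r(-6))/(37 + 10))*133 = ((24 - 3)/(37 + 10))*133 = (21/47)*133 = 2793/47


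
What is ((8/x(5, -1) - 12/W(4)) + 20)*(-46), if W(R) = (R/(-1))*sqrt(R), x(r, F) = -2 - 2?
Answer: -897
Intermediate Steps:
x(r, F) = -4
W(R) = -R**(3/2) (W(R) = (R*(-1))*sqrt(R) = (-R)*sqrt(R) = -R**(3/2))
((8/x(5, -1) - 12/W(4)) + 20)*(-46) = ((8/(-4) - 12/((-4**(3/2)))) + 20)*(-46) = ((8*(-1/4) - 12/((-1*8))) + 20)*(-46) = ((-2 - 12/(-8)) + 20)*(-46) = ((-2 - 12*(-1/8)) + 20)*(-46) = ((-2 + 3/2) + 20)*(-46) = (-1/2 + 20)*(-46) = (39/2)*(-46) = -897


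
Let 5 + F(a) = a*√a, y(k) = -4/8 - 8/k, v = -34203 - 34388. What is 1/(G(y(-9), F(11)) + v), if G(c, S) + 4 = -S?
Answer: -68590/4704586769 + 11*√11/4704586769 ≈ -1.4572e-5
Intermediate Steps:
v = -68591
y(k) = -½ - 8/k (y(k) = -4*⅛ - 8/k = -½ - 8/k)
F(a) = -5 + a^(3/2) (F(a) = -5 + a*√a = -5 + a^(3/2))
G(c, S) = -4 - S
1/(G(y(-9), F(11)) + v) = 1/((-4 - (-5 + 11^(3/2))) - 68591) = 1/((-4 - (-5 + 11*√11)) - 68591) = 1/((-4 + (5 - 11*√11)) - 68591) = 1/((1 - 11*√11) - 68591) = 1/(-68590 - 11*√11)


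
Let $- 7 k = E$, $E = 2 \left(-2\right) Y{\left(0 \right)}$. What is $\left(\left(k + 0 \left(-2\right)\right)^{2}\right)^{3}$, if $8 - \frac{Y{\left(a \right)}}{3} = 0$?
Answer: $\frac{782757789696}{117649} \approx 6.6533 \cdot 10^{6}$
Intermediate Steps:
$Y{\left(a \right)} = 24$ ($Y{\left(a \right)} = 24 - 0 = 24 + 0 = 24$)
$E = -96$ ($E = 2 \left(-2\right) 24 = \left(-4\right) 24 = -96$)
$k = \frac{96}{7}$ ($k = \left(- \frac{1}{7}\right) \left(-96\right) = \frac{96}{7} \approx 13.714$)
$\left(\left(k + 0 \left(-2\right)\right)^{2}\right)^{3} = \left(\left(\frac{96}{7} + 0 \left(-2\right)\right)^{2}\right)^{3} = \left(\left(\frac{96}{7} + 0\right)^{2}\right)^{3} = \left(\left(\frac{96}{7}\right)^{2}\right)^{3} = \left(\frac{9216}{49}\right)^{3} = \frac{782757789696}{117649}$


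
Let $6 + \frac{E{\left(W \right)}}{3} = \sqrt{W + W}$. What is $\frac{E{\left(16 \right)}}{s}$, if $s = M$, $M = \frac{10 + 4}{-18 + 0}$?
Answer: $\frac{162}{7} - \frac{108 \sqrt{2}}{7} \approx 1.3236$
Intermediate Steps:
$M = - \frac{7}{9}$ ($M = \frac{14}{-18} = 14 \left(- \frac{1}{18}\right) = - \frac{7}{9} \approx -0.77778$)
$s = - \frac{7}{9} \approx -0.77778$
$E{\left(W \right)} = -18 + 3 \sqrt{2} \sqrt{W}$ ($E{\left(W \right)} = -18 + 3 \sqrt{W + W} = -18 + 3 \sqrt{2 W} = -18 + 3 \sqrt{2} \sqrt{W}$)
$\frac{E{\left(16 \right)}}{s} = \frac{-18 + 3 \sqrt{2} \sqrt{16}}{- \frac{7}{9}} = - \frac{9 \left(-18 + 3 \sqrt{2} \cdot 4\right)}{7} = - \frac{9 \left(-18 + 12 \sqrt{2}\right)}{7} = \frac{162}{7} - \frac{108 \sqrt{2}}{7}$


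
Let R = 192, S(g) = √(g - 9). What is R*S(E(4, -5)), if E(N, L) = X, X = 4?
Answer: 192*I*√5 ≈ 429.33*I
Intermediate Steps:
E(N, L) = 4
S(g) = √(-9 + g)
R*S(E(4, -5)) = 192*√(-9 + 4) = 192*√(-5) = 192*(I*√5) = 192*I*√5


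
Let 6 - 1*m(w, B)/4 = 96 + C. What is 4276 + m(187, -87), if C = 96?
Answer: 3532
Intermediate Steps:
m(w, B) = -744 (m(w, B) = 24 - 4*(96 + 96) = 24 - 4*192 = 24 - 768 = -744)
4276 + m(187, -87) = 4276 - 744 = 3532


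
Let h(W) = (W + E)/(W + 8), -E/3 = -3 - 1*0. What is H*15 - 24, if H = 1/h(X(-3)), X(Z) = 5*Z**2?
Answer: -167/18 ≈ -9.2778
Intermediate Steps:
E = 9 (E = -3*(-3 - 1*0) = -3*(-3 + 0) = -3*(-3) = 9)
h(W) = (9 + W)/(8 + W) (h(W) = (W + 9)/(W + 8) = (9 + W)/(8 + W))
H = 53/54 (H = 1/((9 + 5*(-3)**2)/(8 + 5*(-3)**2)) = 1/((9 + 5*9)/(8 + 5*9)) = 1/((9 + 45)/(8 + 45)) = 1/(54/53) = 53/54 ≈ 0.98148)
H*15 - 24 = (53/54)*15 - 24 = 265/18 - 24 = -167/18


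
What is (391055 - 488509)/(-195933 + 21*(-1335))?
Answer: 48727/111984 ≈ 0.43512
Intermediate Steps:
(391055 - 488509)/(-195933 + 21*(-1335)) = -97454/(-195933 - 28035) = -97454/(-223968) = -97454*(-1/223968) = 48727/111984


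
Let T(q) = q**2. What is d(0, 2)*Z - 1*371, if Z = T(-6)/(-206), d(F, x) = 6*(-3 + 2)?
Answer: -38105/103 ≈ -369.95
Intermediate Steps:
d(F, x) = -6 (d(F, x) = 6*(-1) = -6)
Z = -18/103 (Z = (-6)**2/(-206) = 36*(-1/206) = -18/103 ≈ -0.17476)
d(0, 2)*Z - 1*371 = -6*(-18/103) - 1*371 = 108/103 - 371 = -38105/103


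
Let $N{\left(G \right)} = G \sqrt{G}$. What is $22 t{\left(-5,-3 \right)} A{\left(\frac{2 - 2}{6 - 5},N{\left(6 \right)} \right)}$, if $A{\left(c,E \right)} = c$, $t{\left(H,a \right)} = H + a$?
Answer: $0$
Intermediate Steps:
$N{\left(G \right)} = G^{\frac{3}{2}}$
$22 t{\left(-5,-3 \right)} A{\left(\frac{2 - 2}{6 - 5},N{\left(6 \right)} \right)} = 22 \left(-5 - 3\right) \frac{2 - 2}{6 - 5} = 22 \left(-8\right) \frac{0}{1} = - 176 \cdot 0 \cdot 1 = \left(-176\right) 0 = 0$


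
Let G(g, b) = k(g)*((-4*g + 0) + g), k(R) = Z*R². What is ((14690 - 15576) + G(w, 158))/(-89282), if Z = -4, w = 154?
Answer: -21913141/44641 ≈ -490.88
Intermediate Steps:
k(R) = -4*R²
G(g, b) = 12*g³ (G(g, b) = (-4*g²)*((-4*g + 0) + g) = (-4*g²)*(-4*g + g) = (-4*g²)*(-3*g) = 12*g³)
((14690 - 15576) + G(w, 158))/(-89282) = ((14690 - 15576) + 12*154³)/(-89282) = (-886 + 12*3652264)*(-1/89282) = (-886 + 43827168)*(-1/89282) = 43826282*(-1/89282) = -21913141/44641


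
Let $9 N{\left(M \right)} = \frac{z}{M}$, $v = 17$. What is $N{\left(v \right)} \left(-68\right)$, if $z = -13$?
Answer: $\frac{52}{9} \approx 5.7778$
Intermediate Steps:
$N{\left(M \right)} = - \frac{13}{9 M}$ ($N{\left(M \right)} = \frac{\left(-13\right) \frac{1}{M}}{9} = - \frac{13}{9 M}$)
$N{\left(v \right)} \left(-68\right) = - \frac{13}{9 \cdot 17} \left(-68\right) = \left(- \frac{13}{9}\right) \frac{1}{17} \left(-68\right) = \left(- \frac{13}{153}\right) \left(-68\right) = \frac{52}{9}$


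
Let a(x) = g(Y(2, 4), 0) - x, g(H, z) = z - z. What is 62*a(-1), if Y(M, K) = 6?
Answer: 62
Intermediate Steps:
g(H, z) = 0
a(x) = -x (a(x) = 0 - x = -x)
62*a(-1) = 62*(-1*(-1)) = 62*1 = 62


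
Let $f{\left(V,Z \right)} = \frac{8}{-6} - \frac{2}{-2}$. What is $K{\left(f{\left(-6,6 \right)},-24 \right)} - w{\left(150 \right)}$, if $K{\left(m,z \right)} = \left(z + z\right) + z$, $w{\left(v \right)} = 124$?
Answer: $-196$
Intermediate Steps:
$f{\left(V,Z \right)} = - \frac{1}{3}$ ($f{\left(V,Z \right)} = 8 \left(- \frac{1}{6}\right) - -1 = - \frac{4}{3} + 1 = - \frac{1}{3}$)
$K{\left(m,z \right)} = 3 z$ ($K{\left(m,z \right)} = 2 z + z = 3 z$)
$K{\left(f{\left(-6,6 \right)},-24 \right)} - w{\left(150 \right)} = 3 \left(-24\right) - 124 = -72 - 124 = -196$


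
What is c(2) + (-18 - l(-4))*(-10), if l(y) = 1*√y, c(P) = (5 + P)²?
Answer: 229 + 20*I ≈ 229.0 + 20.0*I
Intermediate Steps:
l(y) = √y
c(2) + (-18 - l(-4))*(-10) = (5 + 2)² + (-18 - √(-4))*(-10) = 7² + (-18 - 2*I)*(-10) = 49 + (-18 - 2*I)*(-10) = 49 + (180 + 20*I) = 229 + 20*I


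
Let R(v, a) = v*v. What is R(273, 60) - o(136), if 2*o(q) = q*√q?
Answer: 74529 - 136*√34 ≈ 73736.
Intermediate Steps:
R(v, a) = v²
o(q) = q^(3/2)/2 (o(q) = (q*√q)/2 = q^(3/2)/2)
R(273, 60) - o(136) = 273² - 136^(3/2)/2 = 74529 - 272*√34/2 = 74529 - 136*√34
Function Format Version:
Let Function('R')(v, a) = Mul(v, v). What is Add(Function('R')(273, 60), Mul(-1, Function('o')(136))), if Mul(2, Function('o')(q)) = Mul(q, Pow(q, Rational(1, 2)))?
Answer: Add(74529, Mul(-136, Pow(34, Rational(1, 2)))) ≈ 73736.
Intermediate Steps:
Function('R')(v, a) = Pow(v, 2)
Function('o')(q) = Mul(Rational(1, 2), Pow(q, Rational(3, 2))) (Function('o')(q) = Mul(Rational(1, 2), Mul(q, Pow(q, Rational(1, 2)))) = Mul(Rational(1, 2), Pow(q, Rational(3, 2))))
Add(Function('R')(273, 60), Mul(-1, Function('o')(136))) = Add(Pow(273, 2), Mul(-1, Mul(Rational(1, 2), Pow(136, Rational(3, 2))))) = Add(74529, Mul(-1, Mul(Rational(1, 2), Mul(272, Pow(34, Rational(1, 2)))))) = Add(74529, Mul(-1, Mul(136, Pow(34, Rational(1, 2))))) = Add(74529, Mul(-136, Pow(34, Rational(1, 2))))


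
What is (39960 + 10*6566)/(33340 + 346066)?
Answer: 52810/189703 ≈ 0.27838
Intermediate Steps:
(39960 + 10*6566)/(33340 + 346066) = (39960 + 65660)/379406 = 105620*(1/379406) = 52810/189703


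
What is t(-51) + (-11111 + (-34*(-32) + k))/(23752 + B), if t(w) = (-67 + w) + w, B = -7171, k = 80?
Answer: -2812132/16581 ≈ -169.60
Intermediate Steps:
t(w) = -67 + 2*w
t(-51) + (-11111 + (-34*(-32) + k))/(23752 + B) = (-67 + 2*(-51)) + (-11111 + (-34*(-32) + 80))/(23752 - 7171) = (-67 - 102) + (-11111 + (1088 + 80))/16581 = -169 + (-11111 + 1168)*(1/16581) = -169 - 9943*1/16581 = -169 - 9943/16581 = -2812132/16581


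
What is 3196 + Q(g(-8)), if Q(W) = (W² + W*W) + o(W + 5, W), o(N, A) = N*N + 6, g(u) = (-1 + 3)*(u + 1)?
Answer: 3675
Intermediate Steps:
g(u) = 2 + 2*u (g(u) = 2*(1 + u) = 2 + 2*u)
o(N, A) = 6 + N² (o(N, A) = N² + 6 = 6 + N²)
Q(W) = 6 + (5 + W)² + 2*W² (Q(W) = (W² + W*W) + (6 + (W + 5)²) = (W² + W²) + (6 + (5 + W)²) = 2*W² + (6 + (5 + W)²) = 6 + (5 + W)² + 2*W²)
3196 + Q(g(-8)) = 3196 + (31 + 3*(2 + 2*(-8))² + 10*(2 + 2*(-8))) = 3196 + (31 + 3*(2 - 16)² + 10*(2 - 16)) = 3196 + (31 + 3*(-14)² + 10*(-14)) = 3196 + (31 + 3*196 - 140) = 3196 + (31 + 588 - 140) = 3196 + 479 = 3675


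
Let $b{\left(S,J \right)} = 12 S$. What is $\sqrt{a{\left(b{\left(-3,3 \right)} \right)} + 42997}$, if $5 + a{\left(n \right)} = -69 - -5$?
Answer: $4 \sqrt{2683} \approx 207.19$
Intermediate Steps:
$a{\left(n \right)} = -69$ ($a{\left(n \right)} = -5 - 64 = -69$)
$\sqrt{a{\left(b{\left(-3,3 \right)} \right)} + 42997} = \sqrt{-69 + 42997} = \sqrt{42928} = 4 \sqrt{2683}$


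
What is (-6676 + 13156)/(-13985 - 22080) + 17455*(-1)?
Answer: -125904211/7213 ≈ -17455.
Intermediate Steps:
(-6676 + 13156)/(-13985 - 22080) + 17455*(-1) = 6480/(-36065) - 17455 = 6480*(-1/36065) - 17455 = -1296/7213 - 17455 = -125904211/7213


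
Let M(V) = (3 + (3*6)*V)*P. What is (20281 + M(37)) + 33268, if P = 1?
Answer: 54218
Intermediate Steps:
M(V) = 3 + 18*V (M(V) = (3 + (3*6)*V)*1 = (3 + 18*V)*1 = 3 + 18*V)
(20281 + M(37)) + 33268 = (20281 + (3 + 18*37)) + 33268 = (20281 + (3 + 666)) + 33268 = (20281 + 669) + 33268 = 20950 + 33268 = 54218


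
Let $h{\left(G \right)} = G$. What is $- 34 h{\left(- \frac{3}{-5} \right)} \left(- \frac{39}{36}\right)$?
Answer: $\frac{221}{10} \approx 22.1$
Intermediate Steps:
$- 34 h{\left(- \frac{3}{-5} \right)} \left(- \frac{39}{36}\right) = - 34 \left(- \frac{3}{-5}\right) \left(- \frac{39}{36}\right) = - 34 \left(\left(-3\right) \left(- \frac{1}{5}\right)\right) \left(\left(-39\right) \frac{1}{36}\right) = \left(-34\right) \frac{3}{5} \left(- \frac{13}{12}\right) = \left(- \frac{102}{5}\right) \left(- \frac{13}{12}\right) = \frac{221}{10}$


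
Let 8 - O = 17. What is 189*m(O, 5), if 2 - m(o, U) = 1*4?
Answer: -378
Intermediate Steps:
O = -9 (O = 8 - 1*17 = 8 - 17 = -9)
m(o, U) = -2 (m(o, U) = 2 - 4 = -2)
189*m(O, 5) = 189*(-2) = -378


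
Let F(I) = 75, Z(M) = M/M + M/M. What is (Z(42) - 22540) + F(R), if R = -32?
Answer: -22463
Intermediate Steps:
Z(M) = 2 (Z(M) = 1 + 1 = 2)
(Z(42) - 22540) + F(R) = (2 - 22540) + 75 = -22538 + 75 = -22463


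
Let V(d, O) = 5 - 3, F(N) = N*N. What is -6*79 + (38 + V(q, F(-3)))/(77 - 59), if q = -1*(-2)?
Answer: -4246/9 ≈ -471.78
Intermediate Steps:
F(N) = N²
q = 2
V(d, O) = 2
-6*79 + (38 + V(q, F(-3)))/(77 - 59) = -6*79 + (38 + 2)/(77 - 59) = -474 + 40/18 = -474 + 40*(1/18) = -474 + 20/9 = -4246/9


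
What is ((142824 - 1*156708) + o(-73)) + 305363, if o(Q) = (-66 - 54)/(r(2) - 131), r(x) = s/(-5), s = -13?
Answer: 31188353/107 ≈ 2.9148e+5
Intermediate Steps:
r(x) = 13/5 (r(x) = -13/(-5) = -13*(-⅕) = 13/5)
o(Q) = 100/107 (o(Q) = (-66 - 54)/(13/5 - 131) = -120/(-642/5) = -120*(-5/642) = 100/107)
((142824 - 1*156708) + o(-73)) + 305363 = ((142824 - 1*156708) + 100/107) + 305363 = ((142824 - 156708) + 100/107) + 305363 = (-13884 + 100/107) + 305363 = -1485488/107 + 305363 = 31188353/107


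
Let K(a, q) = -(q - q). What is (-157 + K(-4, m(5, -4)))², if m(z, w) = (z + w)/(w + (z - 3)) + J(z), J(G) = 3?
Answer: 24649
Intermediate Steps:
m(z, w) = 3 + (w + z)/(-3 + w + z) (m(z, w) = (z + w)/(w + (z - 3)) + 3 = (w + z)/(w + (-3 + z)) + 3 = (w + z)/(-3 + w + z) + 3 = 3 + (w + z)/(-3 + w + z))
K(a, q) = 0 (K(a, q) = -1*0 = 0)
(-157 + K(-4, m(5, -4)))² = (-157 + 0)² = (-157)² = 24649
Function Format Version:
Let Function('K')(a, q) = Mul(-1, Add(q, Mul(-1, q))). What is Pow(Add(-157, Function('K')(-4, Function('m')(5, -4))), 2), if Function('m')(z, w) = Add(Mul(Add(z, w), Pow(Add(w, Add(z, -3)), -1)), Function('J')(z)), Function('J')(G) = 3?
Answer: 24649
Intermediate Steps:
Function('m')(z, w) = Add(3, Mul(Pow(Add(-3, w, z), -1), Add(w, z))) (Function('m')(z, w) = Add(Mul(Add(z, w), Pow(Add(w, Add(z, -3)), -1)), 3) = Add(Mul(Add(w, z), Pow(Add(w, Add(-3, z)), -1)), 3) = Add(Mul(Add(w, z), Pow(Add(-3, w, z), -1)), 3) = Add(Mul(Pow(Add(-3, w, z), -1), Add(w, z)), 3) = Add(3, Mul(Pow(Add(-3, w, z), -1), Add(w, z))))
Function('K')(a, q) = 0 (Function('K')(a, q) = Mul(-1, 0) = 0)
Pow(Add(-157, Function('K')(-4, Function('m')(5, -4))), 2) = Pow(Add(-157, 0), 2) = Pow(-157, 2) = 24649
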